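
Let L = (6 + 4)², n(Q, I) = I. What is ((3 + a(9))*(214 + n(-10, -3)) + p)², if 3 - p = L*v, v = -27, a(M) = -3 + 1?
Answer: 8491396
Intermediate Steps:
a(M) = -2
L = 100 (L = 10² = 100)
p = 2703 (p = 3 - 100*(-27) = 3 - 1*(-2700) = 3 + 2700 = 2703)
((3 + a(9))*(214 + n(-10, -3)) + p)² = ((3 - 2)*(214 - 3) + 2703)² = (1*211 + 2703)² = (211 + 2703)² = 2914² = 8491396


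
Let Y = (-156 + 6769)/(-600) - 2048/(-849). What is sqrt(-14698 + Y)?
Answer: I*sqrt(471135056638)/5660 ≈ 121.27*I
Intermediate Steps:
Y = -487293/56600 (Y = 6613*(-1/600) - 2048*(-1/849) = -6613/600 + 2048/849 = -487293/56600 ≈ -8.6094)
sqrt(-14698 + Y) = sqrt(-14698 - 487293/56600) = sqrt(-832394093/56600) = I*sqrt(471135056638)/5660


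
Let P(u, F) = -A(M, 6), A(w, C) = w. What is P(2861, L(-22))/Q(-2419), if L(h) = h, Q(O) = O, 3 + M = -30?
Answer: -33/2419 ≈ -0.013642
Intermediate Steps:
M = -33 (M = -3 - 30 = -33)
P(u, F) = 33 (P(u, F) = -1*(-33) = 33)
P(2861, L(-22))/Q(-2419) = 33/(-2419) = 33*(-1/2419) = -33/2419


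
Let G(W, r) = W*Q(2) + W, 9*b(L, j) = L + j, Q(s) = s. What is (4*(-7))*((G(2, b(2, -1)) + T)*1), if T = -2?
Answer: -112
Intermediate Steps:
b(L, j) = L/9 + j/9 (b(L, j) = (L + j)/9 = L/9 + j/9)
G(W, r) = 3*W (G(W, r) = W*2 + W = 2*W + W = 3*W)
(4*(-7))*((G(2, b(2, -1)) + T)*1) = (4*(-7))*((3*2 - 2)*1) = -28*(6 - 2) = -112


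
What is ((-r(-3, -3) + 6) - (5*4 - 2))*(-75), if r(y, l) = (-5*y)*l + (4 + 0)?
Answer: -2175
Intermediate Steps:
r(y, l) = 4 - 5*l*y (r(y, l) = -5*l*y + 4 = 4 - 5*l*y)
((-r(-3, -3) + 6) - (5*4 - 2))*(-75) = ((-(4 - 5*(-3)*(-3)) + 6) - (5*4 - 2))*(-75) = ((-(4 - 45) + 6) - (20 - 2))*(-75) = ((-1*(-41) + 6) - 1*18)*(-75) = ((41 + 6) - 18)*(-75) = (47 - 18)*(-75) = 29*(-75) = -2175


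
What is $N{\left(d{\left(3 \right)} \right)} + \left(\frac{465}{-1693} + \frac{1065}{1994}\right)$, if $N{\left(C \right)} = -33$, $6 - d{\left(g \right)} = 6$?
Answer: $- \frac{110526951}{3375842} \approx -32.741$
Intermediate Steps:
$d{\left(g \right)} = 0$ ($d{\left(g \right)} = 6 - 6 = 0$)
$N{\left(d{\left(3 \right)} \right)} + \left(\frac{465}{-1693} + \frac{1065}{1994}\right) = -33 + \left(\frac{465}{-1693} + \frac{1065}{1994}\right) = -33 + \left(465 \left(- \frac{1}{1693}\right) + 1065 \cdot \frac{1}{1994}\right) = -33 + \left(- \frac{465}{1693} + \frac{1065}{1994}\right) = -33 + \frac{875835}{3375842} = - \frac{110526951}{3375842}$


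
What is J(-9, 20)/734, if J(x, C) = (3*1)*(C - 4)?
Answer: 24/367 ≈ 0.065395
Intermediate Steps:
J(x, C) = -12 + 3*C (J(x, C) = 3*(-4 + C) = -12 + 3*C)
J(-9, 20)/734 = (-12 + 3*20)/734 = (-12 + 60)*(1/734) = 48*(1/734) = 24/367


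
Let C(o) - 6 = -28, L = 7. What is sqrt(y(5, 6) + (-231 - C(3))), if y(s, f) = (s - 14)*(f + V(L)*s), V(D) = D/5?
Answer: I*sqrt(326) ≈ 18.055*I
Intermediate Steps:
V(D) = D/5 (V(D) = D*(1/5) = D/5)
C(o) = -22 (C(o) = 6 - 28 = -22)
y(s, f) = (-14 + s)*(f + 7*s/5) (y(s, f) = (s - 14)*(f + ((1/5)*7)*s) = (-14 + s)*(f + 7*s/5))
sqrt(y(5, 6) + (-231 - C(3))) = sqrt((-14*6 - 98/5*5 + (7/5)*5**2 + 6*5) + (-231 - 1*(-22))) = sqrt((-84 - 98 + (7/5)*25 + 30) + (-231 + 22)) = sqrt((-84 - 98 + 35 + 30) - 209) = sqrt(-117 - 209) = sqrt(-326) = I*sqrt(326)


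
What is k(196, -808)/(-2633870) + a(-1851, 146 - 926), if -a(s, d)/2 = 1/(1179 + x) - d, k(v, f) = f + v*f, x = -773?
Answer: -417032136371/267337805 ≈ -1559.9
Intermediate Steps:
k(v, f) = f + f*v
a(s, d) = -1/203 + 2*d (a(s, d) = -2*(1/(1179 - 773) - d) = -2*(1/406 - d) = -1/203 + 2*d)
k(196, -808)/(-2633870) + a(-1851, 146 - 926) = -808*(1 + 196)/(-2633870) + (-1/203 + 2*(146 - 926)) = -808*197*(-1/2633870) + (-1/203 + 2*(-780)) = -159176*(-1/2633870) + (-1/203 - 1560) = 79588/1316935 - 316681/203 = -417032136371/267337805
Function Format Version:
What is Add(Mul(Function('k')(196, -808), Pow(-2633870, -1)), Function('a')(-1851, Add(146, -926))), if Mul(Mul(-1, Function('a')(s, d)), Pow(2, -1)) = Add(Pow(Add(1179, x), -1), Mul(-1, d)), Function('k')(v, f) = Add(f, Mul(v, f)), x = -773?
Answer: Rational(-417032136371, 267337805) ≈ -1559.9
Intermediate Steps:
Function('k')(v, f) = Add(f, Mul(f, v))
Function('a')(s, d) = Add(Rational(-1, 203), Mul(2, d)) (Function('a')(s, d) = Mul(-2, Add(Pow(Add(1179, -773), -1), Mul(-1, d))) = Mul(-2, Add(Pow(406, -1), Mul(-1, d))) = Mul(-2, Add(Rational(1, 406), Mul(-1, d))) = Add(Rational(-1, 203), Mul(2, d)))
Add(Mul(Function('k')(196, -808), Pow(-2633870, -1)), Function('a')(-1851, Add(146, -926))) = Add(Mul(Mul(-808, Add(1, 196)), Pow(-2633870, -1)), Add(Rational(-1, 203), Mul(2, Add(146, -926)))) = Add(Mul(Mul(-808, 197), Rational(-1, 2633870)), Add(Rational(-1, 203), Mul(2, -780))) = Add(Mul(-159176, Rational(-1, 2633870)), Add(Rational(-1, 203), -1560)) = Add(Rational(79588, 1316935), Rational(-316681, 203)) = Rational(-417032136371, 267337805)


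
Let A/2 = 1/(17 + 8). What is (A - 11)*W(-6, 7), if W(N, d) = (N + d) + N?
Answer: 273/5 ≈ 54.600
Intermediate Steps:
W(N, d) = d + 2*N
A = 2/25 (A = 2/(17 + 8) = 2/25 ≈ 0.080000)
(A - 11)*W(-6, 7) = (2/25 - 11)*(7 + 2*(-6)) = -273*(7 - 12)/25 = -273/25*(-5) = 273/5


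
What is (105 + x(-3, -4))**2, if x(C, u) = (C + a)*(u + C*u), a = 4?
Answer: 12769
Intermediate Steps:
x(C, u) = (4 + C)*(u + C*u) (x(C, u) = (C + 4)*(u + C*u) = (4 + C)*(u + C*u))
(105 + x(-3, -4))**2 = (105 - 4*(4 + (-3)**2 + 5*(-3)))**2 = (105 - 4*(4 + 9 - 15))**2 = (105 - 4*(-2))**2 = (105 + 8)**2 = 113**2 = 12769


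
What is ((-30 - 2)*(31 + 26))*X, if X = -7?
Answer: 12768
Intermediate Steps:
((-30 - 2)*(31 + 26))*X = ((-30 - 2)*(31 + 26))*(-7) = -32*57*(-7) = -1824*(-7) = 12768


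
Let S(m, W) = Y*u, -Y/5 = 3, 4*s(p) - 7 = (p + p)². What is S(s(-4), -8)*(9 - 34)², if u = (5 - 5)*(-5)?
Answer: 0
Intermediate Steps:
s(p) = 7/4 + p² (s(p) = 7/4 + (p + p)²/4 = 7/4 + (2*p)²/4 = 7/4 + (4*p²)/4 = 7/4 + p²)
Y = -15 (Y = -5*3 = -15)
u = 0 (u = 0*(-5) = 0)
S(m, W) = 0 (S(m, W) = -15*0 = 0)
S(s(-4), -8)*(9 - 34)² = 0*(9 - 34)² = 0*(-25)² = 0*625 = 0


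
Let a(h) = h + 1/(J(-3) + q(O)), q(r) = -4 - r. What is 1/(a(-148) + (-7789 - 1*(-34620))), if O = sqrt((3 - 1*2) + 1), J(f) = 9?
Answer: 306857/8187932039 - sqrt(2)/16375864078 ≈ 3.7477e-5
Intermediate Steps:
O = sqrt(2) (O = sqrt((3 - 2) + 1) = sqrt(1 + 1) = sqrt(2) ≈ 1.4142)
a(h) = h + 1/(5 - sqrt(2)) (a(h) = h + 1/(9 + (-4 - sqrt(2))) = h + 1/(5 - sqrt(2)))
1/(a(-148) + (-7789 - 1*(-34620))) = 1/((5/23 - 148 + sqrt(2)/23) + (-7789 - 1*(-34620))) = 1/((-3399/23 + sqrt(2)/23) + (-7789 + 34620)) = 1/((-3399/23 + sqrt(2)/23) + 26831) = 1/(613714/23 + sqrt(2)/23)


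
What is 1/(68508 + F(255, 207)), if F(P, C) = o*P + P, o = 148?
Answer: 1/106503 ≈ 9.3894e-6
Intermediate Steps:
F(P, C) = 149*P (F(P, C) = 148*P + P = 149*P)
1/(68508 + F(255, 207)) = 1/(68508 + 149*255) = 1/(68508 + 37995) = 1/106503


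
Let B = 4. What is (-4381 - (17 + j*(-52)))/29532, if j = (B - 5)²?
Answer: -2173/14766 ≈ -0.14716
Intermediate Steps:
j = 1 (j = (4 - 5)² = (-1)² = 1)
(-4381 - (17 + j*(-52)))/29532 = (-4381 - (17 + 1*(-52)))/29532 = (-4381 - (17 - 52))*(1/29532) = (-4381 - 1*(-35))*(1/29532) = (-4381 + 35)*(1/29532) = -4346*1/29532 = -2173/14766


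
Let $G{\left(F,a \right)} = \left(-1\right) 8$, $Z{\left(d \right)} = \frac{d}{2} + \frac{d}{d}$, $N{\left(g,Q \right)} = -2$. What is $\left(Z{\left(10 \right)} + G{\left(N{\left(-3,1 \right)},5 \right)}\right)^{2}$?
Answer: $4$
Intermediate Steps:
$Z{\left(d \right)} = 1 + \frac{d}{2}$ ($Z{\left(d \right)} = d \frac{1}{2} + 1 = \frac{d}{2} + 1 = 1 + \frac{d}{2}$)
$G{\left(F,a \right)} = -8$
$\left(Z{\left(10 \right)} + G{\left(N{\left(-3,1 \right)},5 \right)}\right)^{2} = \left(\left(1 + \frac{1}{2} \cdot 10\right) - 8\right)^{2} = \left(\left(1 + 5\right) - 8\right)^{2} = \left(6 - 8\right)^{2} = \left(-2\right)^{2} = 4$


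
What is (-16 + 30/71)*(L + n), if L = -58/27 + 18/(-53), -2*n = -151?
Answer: -115555433/101601 ≈ -1137.3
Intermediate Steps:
n = 151/2 (n = -½*(-151) = 151/2 ≈ 75.500)
L = -3560/1431 (L = -58*1/27 + 18*(-1/53) = -58/27 - 18/53 = -3560/1431 ≈ -2.4878)
(-16 + 30/71)*(L + n) = (-16 + 30/71)*(-3560/1431 + 151/2) = (-16 + 30*(1/71))*(208961/2862) = (-16 + 30/71)*(208961/2862) = -1106/71*208961/2862 = -115555433/101601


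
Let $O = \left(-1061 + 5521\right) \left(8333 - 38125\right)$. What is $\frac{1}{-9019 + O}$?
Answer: $- \frac{1}{132881339} \approx -7.5255 \cdot 10^{-9}$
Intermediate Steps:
$O = -132872320$ ($O = 4460 \left(-29792\right) = -132872320$)
$\frac{1}{-9019 + O} = \frac{1}{-9019 - 132872320} = \frac{1}{-132881339} = - \frac{1}{132881339}$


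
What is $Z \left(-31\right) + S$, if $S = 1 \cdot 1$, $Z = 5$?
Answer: $-154$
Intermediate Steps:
$S = 1$
$Z \left(-31\right) + S = 5 \left(-31\right) + 1 = -155 + 1 = -154$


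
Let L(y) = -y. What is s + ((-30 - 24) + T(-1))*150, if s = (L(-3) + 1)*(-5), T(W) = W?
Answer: -8270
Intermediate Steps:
s = -20 (s = (-1*(-3) + 1)*(-5) = (3 + 1)*(-5) = 4*(-5) = -20)
s + ((-30 - 24) + T(-1))*150 = -20 + ((-30 - 24) - 1)*150 = -20 + (-54 - 1)*150 = -20 - 55*150 = -20 - 8250 = -8270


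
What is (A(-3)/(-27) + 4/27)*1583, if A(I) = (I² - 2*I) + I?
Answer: -12664/27 ≈ -469.04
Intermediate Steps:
A(I) = I² - I
(A(-3)/(-27) + 4/27)*1583 = (-3*(-1 - 3)/(-27) + 4/27)*1583 = (-3*(-4)*(-1/27) + 4*(1/27))*1583 = (12*(-1/27) + 4/27)*1583 = (-4/9 + 4/27)*1583 = -8/27*1583 = -12664/27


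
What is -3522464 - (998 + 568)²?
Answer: -5974820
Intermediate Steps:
-3522464 - (998 + 568)² = -3522464 - 1*1566² = -3522464 - 1*2452356 = -3522464 - 2452356 = -5974820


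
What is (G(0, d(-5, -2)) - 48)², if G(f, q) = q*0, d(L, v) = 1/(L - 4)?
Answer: 2304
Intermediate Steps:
d(L, v) = 1/(-4 + L)
G(f, q) = 0
(G(0, d(-5, -2)) - 48)² = (0 - 48)² = (-48)² = 2304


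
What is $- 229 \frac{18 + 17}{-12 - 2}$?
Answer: $\frac{1145}{2} \approx 572.5$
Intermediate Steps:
$- 229 \frac{18 + 17}{-12 - 2} = - 229 \frac{35}{-14} = - 229 \cdot 35 \left(- \frac{1}{14}\right) = \left(-229\right) \left(- \frac{5}{2}\right) = \frac{1145}{2}$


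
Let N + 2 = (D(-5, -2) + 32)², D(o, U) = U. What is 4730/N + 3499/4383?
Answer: 11936846/1967967 ≈ 6.0656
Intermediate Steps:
N = 898 (N = -2 + (-2 + 32)² = -2 + 30² = -2 + 900 = 898)
4730/N + 3499/4383 = 4730/898 + 3499/4383 = 4730*(1/898) + 3499*(1/4383) = 2365/449 + 3499/4383 = 11936846/1967967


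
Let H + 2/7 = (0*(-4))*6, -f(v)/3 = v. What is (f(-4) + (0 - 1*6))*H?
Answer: -12/7 ≈ -1.7143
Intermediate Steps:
f(v) = -3*v
H = -2/7 (H = -2/7 + (0*(-4))*6 = -2/7 + 0*6 = -2/7 + 0 = -2/7 ≈ -0.28571)
(f(-4) + (0 - 1*6))*H = (-3*(-4) + (0 - 1*6))*(-2/7) = (12 + (0 - 6))*(-2/7) = (12 - 6)*(-2/7) = 6*(-2/7) = -12/7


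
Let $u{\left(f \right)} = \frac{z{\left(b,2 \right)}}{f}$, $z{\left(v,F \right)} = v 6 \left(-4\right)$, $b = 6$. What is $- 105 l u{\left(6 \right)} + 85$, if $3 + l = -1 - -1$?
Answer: $-7475$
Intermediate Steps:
$l = -3$ ($l = -3 - 0 = -3 + \left(-1 + 1\right) = -3 + 0 = -3$)
$z{\left(v,F \right)} = - 24 v$ ($z{\left(v,F \right)} = 6 v \left(-4\right) = - 24 v$)
$u{\left(f \right)} = - \frac{144}{f}$ ($u{\left(f \right)} = \frac{\left(-24\right) 6}{f} = - \frac{144}{f}$)
$- 105 l u{\left(6 \right)} + 85 = - 105 \left(- 3 \left(- \frac{144}{6}\right)\right) + 85 = - 105 \left(- 3 \left(\left(-144\right) \frac{1}{6}\right)\right) + 85 = - 105 \left(\left(-3\right) \left(-24\right)\right) + 85 = \left(-105\right) 72 + 85 = -7560 + 85 = -7475$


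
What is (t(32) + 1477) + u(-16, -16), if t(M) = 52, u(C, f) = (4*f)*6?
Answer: 1145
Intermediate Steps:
u(C, f) = 24*f
(t(32) + 1477) + u(-16, -16) = (52 + 1477) + 24*(-16) = 1529 - 384 = 1145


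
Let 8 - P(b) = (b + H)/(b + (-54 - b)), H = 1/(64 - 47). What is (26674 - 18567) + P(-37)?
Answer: 3724471/459 ≈ 8114.3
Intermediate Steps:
H = 1/17 ≈ 0.058824
P(b) = 7345/918 + b/54 (P(b) = 8 - (b + 1/17)/(b + (-54 - b)) = 8 - (1/17 + b)/(-54) = 8 - (1/17 + b)*(-1)/54 = 8 - (-1/918 - b/54) = 8 + (1/918 + b/54) = 7345/918 + b/54)
(26674 - 18567) + P(-37) = (26674 - 18567) + (7345/918 + (1/54)*(-37)) = 8107 + (7345/918 - 37/54) = 8107 + 3358/459 = 3724471/459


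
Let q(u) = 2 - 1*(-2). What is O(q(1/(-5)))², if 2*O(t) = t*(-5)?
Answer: 100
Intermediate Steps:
q(u) = 4 (q(u) = 2 + 2 = 4)
O(t) = -5*t/2 (O(t) = (t*(-5))/2 = (-5*t)/2 = -5*t/2)
O(q(1/(-5)))² = (-5/2*4)² = (-10)² = 100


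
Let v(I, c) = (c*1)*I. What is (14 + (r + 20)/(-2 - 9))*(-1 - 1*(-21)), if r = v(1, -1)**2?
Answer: 2660/11 ≈ 241.82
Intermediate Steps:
v(I, c) = I*c (v(I, c) = c*I = I*c)
r = 1 (r = (1*(-1))**2 = (-1)**2 = 1)
(14 + (r + 20)/(-2 - 9))*(-1 - 1*(-21)) = (14 + (1 + 20)/(-2 - 9))*(-1 - 1*(-21)) = (14 + 21/(-11))*(-1 + 21) = (14 + 21*(-1/11))*20 = (14 - 21/11)*20 = (133/11)*20 = 2660/11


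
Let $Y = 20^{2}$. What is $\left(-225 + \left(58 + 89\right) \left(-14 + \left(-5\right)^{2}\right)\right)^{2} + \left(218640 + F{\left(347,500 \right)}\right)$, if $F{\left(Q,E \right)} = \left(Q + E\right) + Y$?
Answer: $2157551$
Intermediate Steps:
$Y = 400$
$F{\left(Q,E \right)} = 400 + E + Q$ ($F{\left(Q,E \right)} = \left(Q + E\right) + 400 = \left(E + Q\right) + 400 = 400 + E + Q$)
$\left(-225 + \left(58 + 89\right) \left(-14 + \left(-5\right)^{2}\right)\right)^{2} + \left(218640 + F{\left(347,500 \right)}\right) = \left(-225 + \left(58 + 89\right) \left(-14 + \left(-5\right)^{2}\right)\right)^{2} + \left(218640 + \left(400 + 500 + 347\right)\right) = \left(-225 + 147 \left(-14 + 25\right)\right)^{2} + \left(218640 + 1247\right) = \left(-225 + 147 \cdot 11\right)^{2} + 219887 = \left(-225 + 1617\right)^{2} + 219887 = 1392^{2} + 219887 = 1937664 + 219887 = 2157551$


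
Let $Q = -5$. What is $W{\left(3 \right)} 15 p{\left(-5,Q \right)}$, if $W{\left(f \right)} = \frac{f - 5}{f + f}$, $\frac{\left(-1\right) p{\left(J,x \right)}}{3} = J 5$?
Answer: $-375$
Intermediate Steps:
$p{\left(J,x \right)} = - 15 J$ ($p{\left(J,x \right)} = - 3 J 5 = - 3 \cdot 5 J = - 15 J$)
$W{\left(f \right)} = \frac{-5 + f}{2 f}$
$W{\left(3 \right)} 15 p{\left(-5,Q \right)} = \frac{-5 + 3}{2 \cdot 3} \cdot 15 \left(\left(-15\right) \left(-5\right)\right) = \frac{1}{2} \cdot \frac{1}{3} \left(-2\right) 15 \cdot 75 = \left(- \frac{1}{3}\right) 15 \cdot 75 = \left(-5\right) 75 = -375$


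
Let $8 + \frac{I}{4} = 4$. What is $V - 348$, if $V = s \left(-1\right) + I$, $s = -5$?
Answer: $-359$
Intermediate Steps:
$I = -16$ ($I = -32 + 4 \cdot 4 = -32 + 16 = -16$)
$V = -11$ ($V = \left(-5\right) \left(-1\right) - 16 = 5 - 16 = -11$)
$V - 348 = -11 - 348 = -359$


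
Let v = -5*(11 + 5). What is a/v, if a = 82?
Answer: -41/40 ≈ -1.0250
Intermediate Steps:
v = -80 (v = -5*16 = -80)
a/v = 82/(-80) = 82*(-1/80) = -41/40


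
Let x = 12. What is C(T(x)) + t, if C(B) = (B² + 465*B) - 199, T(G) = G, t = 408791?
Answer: 414316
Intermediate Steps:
C(B) = -199 + B² + 465*B
C(T(x)) + t = (-199 + 12² + 465*12) + 408791 = (-199 + 144 + 5580) + 408791 = 5525 + 408791 = 414316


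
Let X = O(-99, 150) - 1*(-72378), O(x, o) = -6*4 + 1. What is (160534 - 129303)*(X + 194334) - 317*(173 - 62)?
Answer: 8328928972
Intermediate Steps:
O(x, o) = -23 (O(x, o) = -24 + 1 = -23)
X = 72355 (X = -23 - 1*(-72378) = -23 + 72378 = 72355)
(160534 - 129303)*(X + 194334) - 317*(173 - 62) = (160534 - 129303)*(72355 + 194334) - 317*(173 - 62) = 31231*266689 - 317*111 = 8328964159 - 1*35187 = 8328964159 - 35187 = 8328928972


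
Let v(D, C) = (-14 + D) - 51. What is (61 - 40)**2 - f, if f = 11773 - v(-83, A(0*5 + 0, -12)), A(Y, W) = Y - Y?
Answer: -11480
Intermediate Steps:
A(Y, W) = 0
v(D, C) = -65 + D
f = 11921 (f = 11773 - (-65 - 83) = 11773 - 1*(-148) = 11773 + 148 = 11921)
(61 - 40)**2 - f = (61 - 40)**2 - 1*11921 = 21**2 - 11921 = 441 - 11921 = -11480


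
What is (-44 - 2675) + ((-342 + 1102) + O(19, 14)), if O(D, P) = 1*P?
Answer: -1945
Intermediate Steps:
O(D, P) = P
(-44 - 2675) + ((-342 + 1102) + O(19, 14)) = (-44 - 2675) + ((-342 + 1102) + 14) = -2719 + (760 + 14) = -2719 + 774 = -1945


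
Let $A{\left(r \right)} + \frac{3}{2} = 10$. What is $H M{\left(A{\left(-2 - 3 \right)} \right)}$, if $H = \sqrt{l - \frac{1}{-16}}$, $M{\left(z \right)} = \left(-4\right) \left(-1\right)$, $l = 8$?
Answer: $\sqrt{129} \approx 11.358$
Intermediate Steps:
$A{\left(r \right)} = \frac{17}{2}$ ($A{\left(r \right)} = - \frac{3}{2} + 10 = \frac{17}{2}$)
$M{\left(z \right)} = 4$
$H = \frac{\sqrt{129}}{4}$ ($H = \sqrt{8 - \frac{1}{-16}} = \sqrt{8 - - \frac{1}{16}} = \sqrt{8 + \frac{1}{16}} = \sqrt{\frac{129}{16}} = \frac{\sqrt{129}}{4} \approx 2.8395$)
$H M{\left(A{\left(-2 - 3 \right)} \right)} = \frac{\sqrt{129}}{4} \cdot 4 = \sqrt{129}$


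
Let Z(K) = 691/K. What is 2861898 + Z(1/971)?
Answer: 3532859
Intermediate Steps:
2861898 + Z(1/971) = 2861898 + 691/(1/971) = 2861898 + 691*971 = 2861898 + 670961 = 3532859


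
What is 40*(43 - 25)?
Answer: 720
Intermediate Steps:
40*(43 - 25) = 40*18 = 720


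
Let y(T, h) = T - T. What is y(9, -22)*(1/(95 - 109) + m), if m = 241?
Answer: 0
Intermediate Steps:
y(T, h) = 0
y(9, -22)*(1/(95 - 109) + m) = 0*(1/(95 - 109) + 241) = 0*(1/(-14) + 241) = 0*(-1/14 + 241) = 0*(3373/14) = 0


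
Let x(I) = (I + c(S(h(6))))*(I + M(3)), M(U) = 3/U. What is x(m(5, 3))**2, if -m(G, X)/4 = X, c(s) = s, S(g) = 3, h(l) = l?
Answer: 9801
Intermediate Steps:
m(G, X) = -4*X
x(I) = (1 + I)*(3 + I) (x(I) = (I + 3)*(I + 3/3) = (3 + I)*(I + 3*(1/3)) = (3 + I)*(I + 1) = (3 + I)*(1 + I) = (1 + I)*(3 + I))
x(m(5, 3))**2 = (3 + (-4*3)**2 + 4*(-4*3))**2 = (3 + (-12)**2 + 4*(-12))**2 = (3 + 144 - 48)**2 = 99**2 = 9801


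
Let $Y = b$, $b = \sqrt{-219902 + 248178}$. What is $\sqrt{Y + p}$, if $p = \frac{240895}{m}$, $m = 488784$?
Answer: $\frac{\sqrt{7359101355 + 29863724832 \sqrt{7069}}}{122196} \approx 12.986$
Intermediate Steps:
$b = 2 \sqrt{7069}$ ($b = \sqrt{28276} = 2 \sqrt{7069} \approx 168.15$)
$Y = 2 \sqrt{7069} \approx 168.15$
$p = \frac{240895}{488784} \approx 0.49285$
$\sqrt{Y + p} = \sqrt{2 \sqrt{7069} + \frac{240895}{488784}} = \sqrt{\frac{240895}{488784} + 2 \sqrt{7069}}$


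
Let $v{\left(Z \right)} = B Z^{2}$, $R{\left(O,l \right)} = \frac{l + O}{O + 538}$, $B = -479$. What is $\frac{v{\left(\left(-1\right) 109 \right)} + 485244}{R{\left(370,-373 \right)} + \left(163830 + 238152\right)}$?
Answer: $- \frac{4726825540}{364999653} \approx -12.95$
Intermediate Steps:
$R{\left(O,l \right)} = \frac{O + l}{538 + O}$
$v{\left(Z \right)} = - 479 Z^{2}$
$\frac{v{\left(\left(-1\right) 109 \right)} + 485244}{R{\left(370,-373 \right)} + \left(163830 + 238152\right)} = \frac{- 479 \left(\left(-1\right) 109\right)^{2} + 485244}{\frac{370 - 373}{538 + 370} + \left(163830 + 238152\right)} = \frac{- 479 \left(-109\right)^{2} + 485244}{\frac{1}{908} \left(-3\right) + 401982} = \frac{\left(-479\right) 11881 + 485244}{\frac{1}{908} \left(-3\right) + 401982} = \frac{-5690999 + 485244}{- \frac{3}{908} + 401982} = - \frac{5205755}{\frac{364999653}{908}} = \left(-5205755\right) \frac{908}{364999653} = - \frac{4726825540}{364999653}$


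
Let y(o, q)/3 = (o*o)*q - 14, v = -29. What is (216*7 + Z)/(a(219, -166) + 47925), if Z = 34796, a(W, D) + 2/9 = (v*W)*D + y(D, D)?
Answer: -326772/113586653 ≈ -0.0028769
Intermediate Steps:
y(o, q) = -42 + 3*q*o² (y(o, q) = 3*((o*o)*q - 14) = 3*(o²*q - 14) = 3*(q*o² - 14) = 3*(-14 + q*o²) = -42 + 3*q*o²)
a(W, D) = -380/9 + 3*D³ - 29*D*W (a(W, D) = -2/9 + ((-29*W)*D + (-42 + 3*D*D²)) = -2/9 + (-29*D*W + (-42 + 3*D³)) = -2/9 + (-42 + 3*D³ - 29*D*W) = -380/9 + 3*D³ - 29*D*W)
(216*7 + Z)/(a(219, -166) + 47925) = (216*7 + 34796)/((-380/9 + 3*(-166)³ - 29*(-166)*219) + 47925) = (1512 + 34796)/((-380/9 + 3*(-4574296) + 1054266) + 47925) = 36308/((-380/9 - 13722888 + 1054266) + 47925) = 36308/(-114017978/9 + 47925) = 36308/(-113586653/9) = 36308*(-9/113586653) = -326772/113586653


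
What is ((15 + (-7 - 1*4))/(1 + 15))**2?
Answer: 1/16 ≈ 0.062500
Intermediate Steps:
((15 + (-7 - 1*4))/(1 + 15))**2 = ((15 + (-7 - 4))/16)**2 = ((15 - 11)*(1/16))**2 = (4*(1/16))**2 = (1/4)**2 = 1/16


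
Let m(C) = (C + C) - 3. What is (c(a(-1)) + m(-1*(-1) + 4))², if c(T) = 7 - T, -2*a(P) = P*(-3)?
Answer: 961/4 ≈ 240.25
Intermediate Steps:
a(P) = 3*P/2 (a(P) = -P*(-3)/2 = -(-3)*P/2 = 3*P/2)
m(C) = -3 + 2*C (m(C) = 2*C - 3 = -3 + 2*C)
(c(a(-1)) + m(-1*(-1) + 4))² = ((7 - 3*(-1)/2) + (-3 + 2*(-1*(-1) + 4)))² = ((7 - 1*(-3/2)) + (-3 + 2*(1 + 4)))² = ((7 + 3/2) + (-3 + 2*5))² = (17/2 + (-3 + 10))² = (17/2 + 7)² = (31/2)² = 961/4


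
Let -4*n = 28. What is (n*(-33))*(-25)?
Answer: -5775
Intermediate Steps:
n = -7 (n = -¼*28 = -7)
(n*(-33))*(-25) = -7*(-33)*(-25) = 231*(-25) = -5775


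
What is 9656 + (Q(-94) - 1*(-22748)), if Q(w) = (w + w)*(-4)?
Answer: 33156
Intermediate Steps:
Q(w) = -8*w (Q(w) = (2*w)*(-4) = -8*w)
9656 + (Q(-94) - 1*(-22748)) = 9656 + (-8*(-94) - 1*(-22748)) = 9656 + (752 + 22748) = 9656 + 23500 = 33156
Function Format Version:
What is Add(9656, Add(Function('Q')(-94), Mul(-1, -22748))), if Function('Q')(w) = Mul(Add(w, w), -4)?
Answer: 33156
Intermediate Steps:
Function('Q')(w) = Mul(-8, w) (Function('Q')(w) = Mul(Mul(2, w), -4) = Mul(-8, w))
Add(9656, Add(Function('Q')(-94), Mul(-1, -22748))) = Add(9656, Add(Mul(-8, -94), Mul(-1, -22748))) = Add(9656, Add(752, 22748)) = Add(9656, 23500) = 33156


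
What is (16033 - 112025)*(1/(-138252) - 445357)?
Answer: 1477592760168070/34563 ≈ 4.2751e+10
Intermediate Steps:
(16033 - 112025)*(1/(-138252) - 445357) = -95992*(-1/138252 - 445357) = -95992*(-61571495965/138252) = 1477592760168070/34563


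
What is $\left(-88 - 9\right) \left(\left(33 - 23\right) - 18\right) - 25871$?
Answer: $-25095$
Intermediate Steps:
$\left(-88 - 9\right) \left(\left(33 - 23\right) - 18\right) - 25871 = - 97 \left(10 - 18\right) - 25871 = \left(-97\right) \left(-8\right) - 25871 = 776 - 25871 = -25095$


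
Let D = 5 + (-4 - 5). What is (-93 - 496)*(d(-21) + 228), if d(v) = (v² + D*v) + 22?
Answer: -456475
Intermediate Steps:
D = -4 (D = 5 - 9 = -4)
d(v) = 22 + v² - 4*v (d(v) = (v² - 4*v) + 22 = 22 + v² - 4*v)
(-93 - 496)*(d(-21) + 228) = (-93 - 496)*((22 + (-21)² - 4*(-21)) + 228) = -589*((22 + 441 + 84) + 228) = -589*(547 + 228) = -589*775 = -456475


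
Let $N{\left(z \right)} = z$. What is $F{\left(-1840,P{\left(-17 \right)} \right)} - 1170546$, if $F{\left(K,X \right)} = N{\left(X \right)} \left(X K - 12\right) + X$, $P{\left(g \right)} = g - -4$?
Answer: $-1481363$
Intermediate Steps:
$P{\left(g \right)} = 4 + g$ ($P{\left(g \right)} = g + 4 = 4 + g$)
$F{\left(K,X \right)} = X + X \left(-12 + K X\right)$ ($F{\left(K,X \right)} = X \left(X K - 12\right) + X = X \left(K X - 12\right) + X = X \left(-12 + K X\right) + X = X + X \left(-12 + K X\right)$)
$F{\left(-1840,P{\left(-17 \right)} \right)} - 1170546 = \left(4 - 17\right) \left(-11 - 1840 \left(4 - 17\right)\right) - 1170546 = - 13 \left(-11 - -23920\right) - 1170546 = - 13 \left(-11 + 23920\right) - 1170546 = \left(-13\right) 23909 - 1170546 = -310817 - 1170546 = -1481363$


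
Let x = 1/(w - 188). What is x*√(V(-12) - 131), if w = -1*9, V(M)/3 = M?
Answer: -I*√167/197 ≈ -0.065598*I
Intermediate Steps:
V(M) = 3*M
w = -9
x = -1/197 (x = 1/(-9 - 188) = 1/(-197) = -1/197 ≈ -0.0050761)
x*√(V(-12) - 131) = -√(3*(-12) - 131)/197 = -√(-36 - 131)/197 = -I*√167/197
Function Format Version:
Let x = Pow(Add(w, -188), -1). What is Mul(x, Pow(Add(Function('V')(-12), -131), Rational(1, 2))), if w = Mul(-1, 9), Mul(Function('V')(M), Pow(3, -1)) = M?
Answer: Mul(Rational(-1, 197), I, Pow(167, Rational(1, 2))) ≈ Mul(-0.065598, I)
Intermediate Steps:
Function('V')(M) = Mul(3, M)
w = -9
x = Rational(-1, 197) (x = Pow(Add(-9, -188), -1) = Pow(-197, -1) = Rational(-1, 197) ≈ -0.0050761)
Mul(x, Pow(Add(Function('V')(-12), -131), Rational(1, 2))) = Mul(Rational(-1, 197), Pow(Add(Mul(3, -12), -131), Rational(1, 2))) = Mul(Rational(-1, 197), Pow(Add(-36, -131), Rational(1, 2))) = Mul(Rational(-1, 197), Pow(-167, Rational(1, 2))) = Mul(Rational(-1, 197), Mul(I, Pow(167, Rational(1, 2)))) = Mul(Rational(-1, 197), I, Pow(167, Rational(1, 2)))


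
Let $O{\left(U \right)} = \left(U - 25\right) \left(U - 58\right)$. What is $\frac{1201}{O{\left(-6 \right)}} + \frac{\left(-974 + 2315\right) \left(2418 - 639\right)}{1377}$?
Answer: $\frac{175361539}{101184} \approx 1733.1$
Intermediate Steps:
$O{\left(U \right)} = \left(-58 + U\right) \left(-25 + U\right)$ ($O{\left(U \right)} = \left(-25 + U\right) \left(-58 + U\right) = \left(-58 + U\right) \left(-25 + U\right)$)
$\frac{1201}{O{\left(-6 \right)}} + \frac{\left(-974 + 2315\right) \left(2418 - 639\right)}{1377} = \frac{1201}{1450 + \left(-6\right)^{2} - -498} + \frac{\left(-974 + 2315\right) \left(2418 - 639\right)}{1377} = \frac{1201}{1450 + 36 + 498} + 1341 \cdot 1779 \cdot \frac{1}{1377} = \frac{1201}{1984} + 2385639 \cdot \frac{1}{1377} = 1201 \cdot \frac{1}{1984} + \frac{88357}{51} = \frac{1201}{1984} + \frac{88357}{51} = \frac{175361539}{101184}$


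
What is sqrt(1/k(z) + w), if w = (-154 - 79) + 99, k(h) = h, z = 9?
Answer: I*sqrt(1205)/3 ≈ 11.571*I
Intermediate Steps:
w = -134 (w = -233 + 99 = -134)
sqrt(1/k(z) + w) = sqrt(1/9 - 134) = sqrt(-1205/9) = I*sqrt(1205)/3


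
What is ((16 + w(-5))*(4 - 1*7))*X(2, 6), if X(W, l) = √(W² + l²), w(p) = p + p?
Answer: -36*√10 ≈ -113.84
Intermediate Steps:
w(p) = 2*p
((16 + w(-5))*(4 - 1*7))*X(2, 6) = ((16 + 2*(-5))*(4 - 1*7))*√(2² + 6²) = ((16 - 10)*(4 - 7))*√(4 + 36) = (6*(-3))*√40 = -36*√10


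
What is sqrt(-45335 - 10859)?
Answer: I*sqrt(56194) ≈ 237.05*I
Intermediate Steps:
sqrt(-45335 - 10859) = sqrt(-56194) = I*sqrt(56194)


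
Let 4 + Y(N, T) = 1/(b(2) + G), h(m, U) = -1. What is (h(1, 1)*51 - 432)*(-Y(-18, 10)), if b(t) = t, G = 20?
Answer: -42021/22 ≈ -1910.0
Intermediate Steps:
Y(N, T) = -87/22 (Y(N, T) = -4 + 1/(2 + 20) = -4 + 1/22 = -87/22)
(h(1, 1)*51 - 432)*(-Y(-18, 10)) = (-1*51 - 432)*(-1*(-87/22)) = (-51 - 432)*(87/22) = -483*87/22 = -42021/22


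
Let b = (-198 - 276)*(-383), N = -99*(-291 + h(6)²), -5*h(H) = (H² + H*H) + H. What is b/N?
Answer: 1512850/39303 ≈ 38.492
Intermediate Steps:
h(H) = -2*H²/5 - H/5 (h(H) = -((H² + H*H) + H)/5 = -((H² + H²) + H)/5 = -(2*H² + H)/5 = -(H + 2*H²)/5 = -2*H²/5 - H/5)
N = 117909/25 (N = -99*(-291 + (-⅕*6*(1 + 2*6))²) = -99*(-291 + (-⅕*6*(1 + 12))²) = -99*(-291 + (-⅕*6*13)²) = -99*(-291 + (-78/5)²) = -99*(-291 + 6084/25) = -99*(-1191/25) = 117909/25 ≈ 4716.4)
b = 181542 (b = -474*(-383) = 181542)
b/N = 181542/(117909/25) = 181542*(25/117909) = 1512850/39303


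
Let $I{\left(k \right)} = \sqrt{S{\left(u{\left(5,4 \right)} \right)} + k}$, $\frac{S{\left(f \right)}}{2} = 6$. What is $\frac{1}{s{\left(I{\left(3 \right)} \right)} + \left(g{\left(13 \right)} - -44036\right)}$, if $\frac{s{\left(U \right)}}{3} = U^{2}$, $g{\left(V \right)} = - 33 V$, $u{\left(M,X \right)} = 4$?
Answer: $\frac{1}{43652} \approx 2.2908 \cdot 10^{-5}$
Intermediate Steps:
$S{\left(f \right)} = 12$ ($S{\left(f \right)} = 2 \cdot 6 = 12$)
$I{\left(k \right)} = \sqrt{12 + k}$
$s{\left(U \right)} = 3 U^{2}$
$\frac{1}{s{\left(I{\left(3 \right)} \right)} + \left(g{\left(13 \right)} - -44036\right)} = \frac{1}{3 \left(\sqrt{12 + 3}\right)^{2} - -43607} = \frac{1}{3 \left(\sqrt{15}\right)^{2} + \left(-429 + 44036\right)} = \frac{1}{3 \cdot 15 + 43607} = \frac{1}{45 + 43607} = \frac{1}{43652}$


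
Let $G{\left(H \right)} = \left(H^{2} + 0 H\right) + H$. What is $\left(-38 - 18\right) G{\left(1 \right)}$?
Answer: $-112$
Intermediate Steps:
$G{\left(H \right)} = H + H^{2}$ ($G{\left(H \right)} = \left(H^{2} + 0\right) + H = H^{2} + H = H + H^{2}$)
$\left(-38 - 18\right) G{\left(1 \right)} = \left(-38 - 18\right) 1 \left(1 + 1\right) = - 56 \cdot 1 \cdot 2 = \left(-56\right) 2 = -112$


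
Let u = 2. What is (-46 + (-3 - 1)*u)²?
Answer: 2916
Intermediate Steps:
(-46 + (-3 - 1)*u)² = (-46 + (-3 - 1)*2)² = (-46 - 4*2)² = (-46 - 8)² = (-54)² = 2916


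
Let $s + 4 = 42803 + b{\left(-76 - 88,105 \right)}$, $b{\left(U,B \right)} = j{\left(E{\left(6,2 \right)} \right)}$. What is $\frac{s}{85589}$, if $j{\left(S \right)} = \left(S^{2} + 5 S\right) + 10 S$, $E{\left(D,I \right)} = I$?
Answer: $\frac{6119}{12227} \approx 0.50045$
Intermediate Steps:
$j{\left(S \right)} = S^{2} + 15 S$
$b{\left(U,B \right)} = 34$ ($b{\left(U,B \right)} = 2 \left(15 + 2\right) = 2 \cdot 17 = 34$)
$s = 42833$ ($s = -4 + \left(42803 + 34\right) = -4 + 42837 = 42833$)
$\frac{s}{85589} = \frac{42833}{85589} = 42833 \cdot \frac{1}{85589} = \frac{6119}{12227}$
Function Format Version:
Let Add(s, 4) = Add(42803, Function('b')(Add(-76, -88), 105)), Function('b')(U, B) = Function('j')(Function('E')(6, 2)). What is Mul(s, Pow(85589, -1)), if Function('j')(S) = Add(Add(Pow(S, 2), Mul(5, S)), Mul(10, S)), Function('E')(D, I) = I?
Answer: Rational(6119, 12227) ≈ 0.50045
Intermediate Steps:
Function('j')(S) = Add(Pow(S, 2), Mul(15, S))
Function('b')(U, B) = 34 (Function('b')(U, B) = Mul(2, Add(15, 2)) = Mul(2, 17) = 34)
s = 42833 (s = Add(-4, Add(42803, 34)) = Add(-4, 42837) = 42833)
Mul(s, Pow(85589, -1)) = Mul(42833, Pow(85589, -1)) = Mul(42833, Rational(1, 85589)) = Rational(6119, 12227)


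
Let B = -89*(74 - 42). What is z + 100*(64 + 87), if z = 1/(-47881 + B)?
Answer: 766007899/50729 ≈ 15100.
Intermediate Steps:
B = -2848 (B = -89*32 = -2848)
z = -1/50729 (z = 1/(-47881 - 2848) = 1/(-50729) = -1/50729 ≈ -1.9713e-5)
z + 100*(64 + 87) = -1/50729 + 100*(64 + 87) = -1/50729 + 100*151 = -1/50729 + 15100 = 766007899/50729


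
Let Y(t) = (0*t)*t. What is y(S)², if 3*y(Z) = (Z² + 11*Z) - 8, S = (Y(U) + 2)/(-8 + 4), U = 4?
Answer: 2809/144 ≈ 19.507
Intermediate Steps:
Y(t) = 0 (Y(t) = 0*t = 0)
S = -½ (S = (0 + 2)/(-8 + 4) = 2/(-4) = 2*(-¼) = -½ ≈ -0.50000)
y(Z) = -8/3 + Z²/3 + 11*Z/3 (y(Z) = ((Z² + 11*Z) - 8)/3 = (-8 + Z² + 11*Z)/3 = -8/3 + Z²/3 + 11*Z/3)
y(S)² = (-8/3 + (-½)²/3 + (11/3)*(-½))² = (-8/3 + (⅓)*(¼) - 11/6)² = (-8/3 + 1/12 - 11/6)² = (-53/12)² = 2809/144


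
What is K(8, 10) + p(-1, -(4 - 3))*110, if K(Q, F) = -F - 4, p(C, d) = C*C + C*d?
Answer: 206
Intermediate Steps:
p(C, d) = C² + C*d
K(Q, F) = -4 - F
K(8, 10) + p(-1, -(4 - 3))*110 = (-4 - 1*10) - (-1 - (4 - 3))*110 = (-4 - 10) - (-1 - 1*1)*110 = -14 - (-1 - 1)*110 = -14 - 1*(-2)*110 = -14 + 2*110 = -14 + 220 = 206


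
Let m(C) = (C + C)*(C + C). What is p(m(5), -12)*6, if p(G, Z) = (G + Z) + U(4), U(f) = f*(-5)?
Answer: 408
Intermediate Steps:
U(f) = -5*f
m(C) = 4*C² (m(C) = (2*C)*(2*C) = 4*C²)
p(G, Z) = -20 + G + Z (p(G, Z) = (G + Z) - 5*4 = (G + Z) - 20 = -20 + G + Z)
p(m(5), -12)*6 = (-20 + 4*5² - 12)*6 = (-20 + 4*25 - 12)*6 = (-20 + 100 - 12)*6 = 68*6 = 408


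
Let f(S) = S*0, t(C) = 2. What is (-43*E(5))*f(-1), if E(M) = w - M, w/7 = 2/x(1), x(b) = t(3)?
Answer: 0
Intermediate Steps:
x(b) = 2
w = 7 (w = 7*(2/2) = 7*(2*(1/2)) = 7*1 = 7)
E(M) = 7 - M
f(S) = 0
(-43*E(5))*f(-1) = -43*(7 - 1*5)*0 = -43*(7 - 5)*0 = -43*2*0 = -86*0 = 0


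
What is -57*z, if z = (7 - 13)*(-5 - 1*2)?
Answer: -2394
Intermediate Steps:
z = 42 (z = -6*(-5 - 2) = -6*(-7) = 42)
-57*z = -57*42 = -2394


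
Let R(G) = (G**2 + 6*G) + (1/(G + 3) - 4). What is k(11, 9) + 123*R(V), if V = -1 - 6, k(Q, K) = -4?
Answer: 1337/4 ≈ 334.25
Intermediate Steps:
V = -7
R(G) = -4 + G**2 + 1/(3 + G) + 6*G (R(G) = (G**2 + 6*G) + (1/(3 + G) - 4) = (G**2 + 6*G) + (-4 + 1/(3 + G)) = -4 + G**2 + 1/(3 + G) + 6*G)
k(11, 9) + 123*R(V) = -4 + 123*((-11 + (-7)**3 + 9*(-7)**2 + 14*(-7))/(3 - 7)) = -4 + 123*((-11 - 343 + 9*49 - 98)/(-4)) = -4 + 123*(-(-11 - 343 + 441 - 98)/4) = -4 + 123*(-1/4*(-11)) = -4 + 123*(11/4) = -4 + 1353/4 = 1337/4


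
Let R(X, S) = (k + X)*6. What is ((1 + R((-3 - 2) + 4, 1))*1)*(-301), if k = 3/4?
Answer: 301/2 ≈ 150.50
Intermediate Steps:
k = ¾ (k = 3*(¼) = ¾ ≈ 0.75000)
R(X, S) = 9/2 + 6*X (R(X, S) = (¾ + X)*6 = 9/2 + 6*X)
((1 + R((-3 - 2) + 4, 1))*1)*(-301) = ((1 + (9/2 + 6*((-3 - 2) + 4)))*1)*(-301) = ((1 + (9/2 + 6*(-5 + 4)))*1)*(-301) = ((1 + (9/2 + 6*(-1)))*1)*(-301) = ((1 + (9/2 - 6))*1)*(-301) = ((1 - 3/2)*1)*(-301) = -½*1*(-301) = -½*(-301) = 301/2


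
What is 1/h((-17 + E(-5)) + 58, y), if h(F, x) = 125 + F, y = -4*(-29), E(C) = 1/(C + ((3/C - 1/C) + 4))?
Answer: 7/1157 ≈ 0.0060501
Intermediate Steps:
E(C) = 1/(4 + C + 2/C) (E(C) = 1/(C + (2/C + 4)) = 1/(C + (4 + 2/C)) = 1/(4 + C + 2/C))
y = 116
1/h((-17 + E(-5)) + 58, y) = 1/(125 + ((-17 - 5/(2 + (-5)² + 4*(-5))) + 58)) = 1/(125 + ((-17 - 5/(2 + 25 - 20)) + 58)) = 1/(125 + ((-17 - 5/7) + 58)) = 1/(125 + (-124/7 + 58)) = 1/(125 + 282/7) = 1/(1157/7) = 7/1157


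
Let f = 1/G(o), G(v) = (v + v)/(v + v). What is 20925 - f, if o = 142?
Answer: 20924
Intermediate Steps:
G(v) = 1 (G(v) = (2*v)/((2*v)) = (2*v)*(1/(2*v)) = 1)
f = 1 (f = 1/1 = 1)
20925 - f = 20925 - 1*1 = 20925 - 1 = 20924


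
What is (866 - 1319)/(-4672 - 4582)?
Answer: 453/9254 ≈ 0.048952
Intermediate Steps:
(866 - 1319)/(-4672 - 4582) = -453/(-9254) = -453*(-1/9254) = 453/9254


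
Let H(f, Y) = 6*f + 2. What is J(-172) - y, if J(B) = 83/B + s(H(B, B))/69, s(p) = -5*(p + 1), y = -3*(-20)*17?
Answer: -3742049/3956 ≈ -945.92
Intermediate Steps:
y = 1020 (y = 60*17 = 1020)
H(f, Y) = 2 + 6*f
s(p) = -5 - 5*p (s(p) = -5*(1 + p) = -5 - 5*p)
J(B) = -5/23 + 83/B - 10*B/23 (J(B) = 83/B + (-5 - 5*(2 + 6*B))/69 = 83/B + (-5 + (-10 - 30*B))*(1/69) = 83/B + (-15 - 30*B)*(1/69) = 83/B + (-5/23 - 10*B/23) = -5/23 + 83/B - 10*B/23)
J(-172) - y = (-5/23 + 83/(-172) - 10/23*(-172)) - 1*1020 = (-5/23 + 83*(-1/172) + 1720/23) - 1020 = (-5/23 - 83/172 + 1720/23) - 1020 = 293071/3956 - 1020 = -3742049/3956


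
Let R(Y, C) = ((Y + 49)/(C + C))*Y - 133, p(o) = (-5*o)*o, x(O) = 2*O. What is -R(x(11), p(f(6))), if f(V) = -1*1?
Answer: 1446/5 ≈ 289.20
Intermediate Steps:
f(V) = -1
p(o) = -5*o**2
R(Y, C) = -133 + Y*(49 + Y)/(2*C) (R(Y, C) = ((49 + Y)/((2*C)))*Y - 133 = ((49 + Y)*(1/(2*C)))*Y - 133 = ((49 + Y)/(2*C))*Y - 133 = Y*(49 + Y)/(2*C) - 133 = -133 + Y*(49 + Y)/(2*C))
-R(x(11), p(f(6))) = -((2*11)**2 - (-1330)*(-1)**2 + 49*(2*11))/(2*((-5*(-1)**2))) = -(22**2 - (-1330) + 49*22)/(2*((-5*1))) = -(484 - 266*(-5) + 1078)/(2*(-5)) = -(-1)*(484 + 1330 + 1078)/(2*5) = -(-1)*2892/(2*5) = -1*(-1446/5) = 1446/5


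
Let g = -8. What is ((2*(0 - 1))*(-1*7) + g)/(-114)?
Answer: -1/19 ≈ -0.052632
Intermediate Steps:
((2*(0 - 1))*(-1*7) + g)/(-114) = ((2*(0 - 1))*(-1*7) - 8)/(-114) = ((2*(-1))*(-7) - 8)*(-1/114) = (-2*(-7) - 8)*(-1/114) = (14 - 8)*(-1/114) = 6*(-1/114) = -1/19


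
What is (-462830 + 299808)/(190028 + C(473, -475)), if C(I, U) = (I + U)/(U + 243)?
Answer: -18910552/22043249 ≈ -0.85788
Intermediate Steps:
C(I, U) = (I + U)/(243 + U)
(-462830 + 299808)/(190028 + C(473, -475)) = (-462830 + 299808)/(190028 + (473 - 475)/(243 - 475)) = -163022/(190028 - 2/(-232)) = -163022/(190028 - 1/232*(-2)) = -163022/(190028 + 1/116) = -163022/22043249/116 = -163022*116/22043249 = -18910552/22043249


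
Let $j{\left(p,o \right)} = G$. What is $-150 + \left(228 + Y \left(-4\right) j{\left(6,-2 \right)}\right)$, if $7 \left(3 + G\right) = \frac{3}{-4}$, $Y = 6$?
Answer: $\frac{1068}{7} \approx 152.57$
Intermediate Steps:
$G = - \frac{87}{28}$ ($G = -3 + \frac{3 \frac{1}{-4}}{7} = -3 + \frac{3 \left(- \frac{1}{4}\right)}{7} = -3 + \frac{1}{7} \left(- \frac{3}{4}\right) = -3 - \frac{3}{28} = - \frac{87}{28} \approx -3.1071$)
$j{\left(p,o \right)} = - \frac{87}{28}$
$-150 + \left(228 + Y \left(-4\right) j{\left(6,-2 \right)}\right) = -150 + \left(228 + 6 \left(-4\right) \left(- \frac{87}{28}\right)\right) = -150 + \left(228 - - \frac{522}{7}\right) = -150 + \left(228 + \frac{522}{7}\right) = -150 + \frac{2118}{7} = \frac{1068}{7}$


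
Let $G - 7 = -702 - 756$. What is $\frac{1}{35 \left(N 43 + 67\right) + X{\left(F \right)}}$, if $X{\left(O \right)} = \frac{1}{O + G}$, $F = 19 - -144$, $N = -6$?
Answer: $- \frac{1288}{8610281} \approx -0.00014959$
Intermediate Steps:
$G = -1451$ ($G = 7 - 1458 = -1451$)
$F = 163$ ($F = 19 + 144 = 163$)
$X{\left(O \right)} = \frac{1}{-1451 + O}$ ($X{\left(O \right)} = \frac{1}{O - 1451} = \frac{1}{-1451 + O}$)
$\frac{1}{35 \left(N 43 + 67\right) + X{\left(F \right)}} = \frac{1}{35 \left(\left(-6\right) 43 + 67\right) + \frac{1}{-1451 + 163}} = \frac{1}{35 \left(-258 + 67\right) + \frac{1}{-1288}} = \frac{1}{35 \left(-191\right) - \frac{1}{1288}} = \frac{1}{-6685 - \frac{1}{1288}} = \frac{1}{- \frac{8610281}{1288}} = - \frac{1288}{8610281}$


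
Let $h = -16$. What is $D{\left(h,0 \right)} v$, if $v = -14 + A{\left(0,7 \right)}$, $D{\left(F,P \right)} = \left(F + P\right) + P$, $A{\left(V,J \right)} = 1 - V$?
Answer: $208$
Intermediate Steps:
$D{\left(F,P \right)} = F + 2 P$
$v = -13$ ($v = -14 + \left(1 - 0\right) = -14 + \left(1 + 0\right) = -14 + 1 = -13$)
$D{\left(h,0 \right)} v = \left(-16 + 2 \cdot 0\right) \left(-13\right) = \left(-16 + 0\right) \left(-13\right) = \left(-16\right) \left(-13\right) = 208$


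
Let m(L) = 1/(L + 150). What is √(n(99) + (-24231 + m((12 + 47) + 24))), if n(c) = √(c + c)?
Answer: √(-1315476526 + 162867*√22)/233 ≈ 155.62*I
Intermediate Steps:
m(L) = 1/(150 + L)
n(c) = √2*√c (n(c) = √(2*c) = √2*√c)
√(n(99) + (-24231 + m((12 + 47) + 24))) = √(√2*√99 + (-24231 + 1/(150 + ((12 + 47) + 24)))) = √(√2*(3*√11) + (-24231 + 1/(150 + (59 + 24)))) = √(3*√22 + (-24231 + 1/(150 + 83))) = √(3*√22 + (-24231 + 1/233)) = √(3*√22 - 5645822/233) = √(-5645822/233 + 3*√22)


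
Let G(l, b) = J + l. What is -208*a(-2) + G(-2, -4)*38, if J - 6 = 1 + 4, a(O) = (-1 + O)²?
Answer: -1530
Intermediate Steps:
J = 11 (J = 6 + (1 + 4) = 6 + 5 = 11)
G(l, b) = 11 + l
-208*a(-2) + G(-2, -4)*38 = -208*(-1 - 2)² + (11 - 2)*38 = -208*(-3)² + 9*38 = -208*9 + 342 = -1872 + 342 = -1530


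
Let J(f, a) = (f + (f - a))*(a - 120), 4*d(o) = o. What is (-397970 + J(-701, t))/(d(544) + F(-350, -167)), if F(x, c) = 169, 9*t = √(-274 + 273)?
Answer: -18608129/24705 - 1282*I/2745 ≈ -753.21 - 0.46703*I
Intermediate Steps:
t = I/9 (t = √(-274 + 273)/9 = √(-1)/9 = I/9 ≈ 0.11111*I)
d(o) = o/4
J(f, a) = (-120 + a)*(-a + 2*f) (J(f, a) = (-a + 2*f)*(-120 + a) = (-120 + a)*(-a + 2*f))
(-397970 + J(-701, t))/(d(544) + F(-350, -167)) = (-397970 + (-(I/9)² - 240*(-701) + 120*(I/9) + 2*(I/9)*(-701)))/((¼)*544 + 169) = (-397970 + (-1*(-1/81) + 168240 + 40*I/3 - 1402*I/9))/(136 + 169) = (-397970 + (1/81 + 168240 + 40*I/3 - 1402*I/9))/305 = (-397970 + (13627441/81 - 1282*I/9))*(1/305) = (-18608129/81 - 1282*I/9)*(1/305) = -18608129/24705 - 1282*I/2745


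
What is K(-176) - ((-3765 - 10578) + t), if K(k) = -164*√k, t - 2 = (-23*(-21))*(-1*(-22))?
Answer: 3715 - 656*I*√11 ≈ 3715.0 - 2175.7*I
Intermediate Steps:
t = 10628 (t = 2 + (-23*(-21))*(-1*(-22)) = 2 + 483*22 = 2 + 10626 = 10628)
K(-176) - ((-3765 - 10578) + t) = -656*I*√11 - ((-3765 - 10578) + 10628) = -656*I*√11 - (-14343 + 10628) = -656*I*√11 - 1*(-3715) = -656*I*√11 + 3715 = 3715 - 656*I*√11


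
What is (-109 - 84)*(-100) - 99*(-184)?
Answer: 37516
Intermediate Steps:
(-109 - 84)*(-100) - 99*(-184) = -193*(-100) - 1*(-18216) = 19300 + 18216 = 37516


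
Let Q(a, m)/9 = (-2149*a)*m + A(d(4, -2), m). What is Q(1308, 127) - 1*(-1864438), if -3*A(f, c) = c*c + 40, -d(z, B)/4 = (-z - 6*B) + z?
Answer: -3211033625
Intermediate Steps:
d(z, B) = 24*B (d(z, B) = -4*((-z - 6*B) + z) = -(-24)*B = 24*B)
A(f, c) = -40/3 - c**2/3 (A(f, c) = -(c*c + 40)/3 = -(c**2 + 40)/3 = -(40 + c**2)/3 = -40/3 - c**2/3)
Q(a, m) = -120 - 3*m**2 - 19341*a*m (Q(a, m) = 9*((-2149*a)*m + (-40/3 - m**2/3)) = 9*(-2149*a*m + (-40/3 - m**2/3)) = 9*(-40/3 - m**2/3 - 2149*a*m) = -120 - 3*m**2 - 19341*a*m)
Q(1308, 127) - 1*(-1864438) = (-120 - 3*127**2 - 19341*1308*127) - 1*(-1864438) = (-120 - 3*16129 - 3212849556) + 1864438 = (-120 - 48387 - 3212849556) + 1864438 = -3212898063 + 1864438 = -3211033625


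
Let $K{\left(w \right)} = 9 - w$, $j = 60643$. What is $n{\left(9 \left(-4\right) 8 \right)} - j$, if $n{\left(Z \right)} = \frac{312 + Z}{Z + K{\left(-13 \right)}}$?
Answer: $- \frac{8065531}{133} \approx -60643.0$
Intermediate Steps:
$n{\left(Z \right)} = \frac{312 + Z}{22 + Z}$ ($n{\left(Z \right)} = \frac{312 + Z}{Z + \left(9 - -13\right)} = \frac{312 + Z}{Z + \left(9 + 13\right)} = \frac{312 + Z}{Z + 22} = \frac{312 + Z}{22 + Z}$)
$n{\left(9 \left(-4\right) 8 \right)} - j = \frac{312 + 9 \left(-4\right) 8}{22 + 9 \left(-4\right) 8} - 60643 = \frac{312 - 288}{22 - 288} - 60643 = \frac{1}{-266} \cdot 24 - 60643 = \left(- \frac{1}{266}\right) 24 - 60643 = - \frac{12}{133} - 60643 = - \frac{8065531}{133}$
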